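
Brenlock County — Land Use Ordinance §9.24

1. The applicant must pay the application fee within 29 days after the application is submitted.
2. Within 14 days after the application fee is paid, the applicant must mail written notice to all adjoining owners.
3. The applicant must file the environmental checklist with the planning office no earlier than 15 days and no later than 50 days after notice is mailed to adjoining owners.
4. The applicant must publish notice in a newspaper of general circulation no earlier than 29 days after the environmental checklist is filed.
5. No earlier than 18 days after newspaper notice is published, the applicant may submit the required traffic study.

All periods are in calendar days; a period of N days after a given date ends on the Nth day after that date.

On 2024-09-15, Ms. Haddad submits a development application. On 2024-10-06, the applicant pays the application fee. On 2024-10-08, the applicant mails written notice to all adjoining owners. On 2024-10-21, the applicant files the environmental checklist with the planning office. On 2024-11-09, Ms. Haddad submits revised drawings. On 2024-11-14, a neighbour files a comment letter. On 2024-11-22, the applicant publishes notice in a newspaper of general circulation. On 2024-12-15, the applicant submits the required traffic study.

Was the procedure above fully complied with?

(1) due by 2024-09-15 + 29 days = 2024-10-14; done 2024-10-06 — timely.
(2) due by 2024-10-06 + 14 days = 2024-10-20; 2024-10-08 is within that limit.
(3) the permitted window runs from 2024-10-08 + 15 = 2024-10-23 to 2024-10-08 + 50 = 2024-11-27; done 2024-10-21 — 2 days before the window opened.
The analysis stops there.

No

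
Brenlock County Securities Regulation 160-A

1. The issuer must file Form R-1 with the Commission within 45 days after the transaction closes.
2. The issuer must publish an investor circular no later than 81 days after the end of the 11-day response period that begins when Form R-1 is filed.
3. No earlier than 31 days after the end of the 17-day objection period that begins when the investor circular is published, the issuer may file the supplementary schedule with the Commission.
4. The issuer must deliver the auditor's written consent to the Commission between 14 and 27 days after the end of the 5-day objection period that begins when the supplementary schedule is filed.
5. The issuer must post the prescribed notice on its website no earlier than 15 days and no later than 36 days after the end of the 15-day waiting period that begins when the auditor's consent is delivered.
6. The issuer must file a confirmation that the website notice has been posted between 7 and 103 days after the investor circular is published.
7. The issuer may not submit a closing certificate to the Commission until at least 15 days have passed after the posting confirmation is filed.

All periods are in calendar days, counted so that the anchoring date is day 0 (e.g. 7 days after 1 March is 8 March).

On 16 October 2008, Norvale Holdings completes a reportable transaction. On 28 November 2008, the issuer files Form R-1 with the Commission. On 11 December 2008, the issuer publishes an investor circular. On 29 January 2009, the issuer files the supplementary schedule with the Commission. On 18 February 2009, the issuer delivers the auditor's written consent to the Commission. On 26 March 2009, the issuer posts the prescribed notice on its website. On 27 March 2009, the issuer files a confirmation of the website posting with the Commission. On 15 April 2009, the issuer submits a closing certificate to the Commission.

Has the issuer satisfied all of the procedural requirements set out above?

No

(1) due by 16 October 2008 + 45 days = 30 November 2008; completed 28 November 2008, before the deadline.
(2) due by 9 December 2008 + 81 days = 28 February 2009; completed 11 December 2008, before the deadline.
(3) permitted from 28 December 2008 + 31 days = 28 January 2009 onward; done 29 January 2009 — permitted.
(4) the permitted window runs from 3 February 2009 + 14 = 17 February 2009 to 3 February 2009 + 27 = 2 March 2009; done 18 February 2009 — within the window.
(5) the permitted window runs from 5 March 2009 + 15 = 20 March 2009 to 5 March 2009 + 36 = 10 April 2009; done 26 March 2009 — within the window.
(6) the permitted window runs from 11 December 2008 + 7 = 18 December 2008 to 11 December 2008 + 103 = 24 March 2009; 27 March 2009 is 3 days past the end of the window.
Later steps need not be reached.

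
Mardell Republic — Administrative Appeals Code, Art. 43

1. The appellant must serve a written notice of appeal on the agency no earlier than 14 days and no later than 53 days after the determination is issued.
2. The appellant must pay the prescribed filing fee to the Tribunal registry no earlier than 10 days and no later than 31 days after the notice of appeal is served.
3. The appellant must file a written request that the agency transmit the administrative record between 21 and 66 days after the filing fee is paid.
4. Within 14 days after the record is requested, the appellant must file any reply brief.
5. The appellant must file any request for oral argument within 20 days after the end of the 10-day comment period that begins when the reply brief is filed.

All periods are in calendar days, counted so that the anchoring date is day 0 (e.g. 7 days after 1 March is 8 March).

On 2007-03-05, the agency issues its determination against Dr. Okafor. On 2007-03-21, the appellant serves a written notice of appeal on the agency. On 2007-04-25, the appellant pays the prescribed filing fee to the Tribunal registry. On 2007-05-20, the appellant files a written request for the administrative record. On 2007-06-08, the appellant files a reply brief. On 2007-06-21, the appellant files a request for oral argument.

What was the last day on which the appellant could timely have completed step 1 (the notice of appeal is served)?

2007-04-27

Step 1 runs from 2007-03-05, when the determination is issued. The window is 14–53 days after 2007-03-05; it closes on 2007-04-27.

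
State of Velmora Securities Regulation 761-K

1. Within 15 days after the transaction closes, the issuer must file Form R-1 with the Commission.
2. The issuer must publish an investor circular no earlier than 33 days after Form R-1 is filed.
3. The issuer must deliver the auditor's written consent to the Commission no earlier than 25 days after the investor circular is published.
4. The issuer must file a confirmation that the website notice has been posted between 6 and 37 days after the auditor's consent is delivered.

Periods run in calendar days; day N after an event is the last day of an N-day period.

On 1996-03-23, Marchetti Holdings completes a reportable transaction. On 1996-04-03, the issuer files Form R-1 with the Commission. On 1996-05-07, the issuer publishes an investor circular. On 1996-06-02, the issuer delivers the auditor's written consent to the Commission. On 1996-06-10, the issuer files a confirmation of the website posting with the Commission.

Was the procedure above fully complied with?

Step 1: 15 days after 1996-03-23 (when the transaction closes) is 1996-04-07; done 1996-04-03 — timely.
Step 2: the earliest permitted date is 33 days after 1996-04-03 (when Form R-1 is filed), i.e. 1996-05-06; 1996-05-07 is on or after that date.
Step 3: the earliest permitted date is 25 days after 1996-05-07 (when the investor circular is published), i.e. 1996-06-01; done 1996-06-02 — permitted.
Step 4: the window is 6–37 days after 1996-06-02 (when the auditor's consent is delivered), so 1996-06-08 through 1996-07-09; done 1996-06-10, which is between those dates.

Yes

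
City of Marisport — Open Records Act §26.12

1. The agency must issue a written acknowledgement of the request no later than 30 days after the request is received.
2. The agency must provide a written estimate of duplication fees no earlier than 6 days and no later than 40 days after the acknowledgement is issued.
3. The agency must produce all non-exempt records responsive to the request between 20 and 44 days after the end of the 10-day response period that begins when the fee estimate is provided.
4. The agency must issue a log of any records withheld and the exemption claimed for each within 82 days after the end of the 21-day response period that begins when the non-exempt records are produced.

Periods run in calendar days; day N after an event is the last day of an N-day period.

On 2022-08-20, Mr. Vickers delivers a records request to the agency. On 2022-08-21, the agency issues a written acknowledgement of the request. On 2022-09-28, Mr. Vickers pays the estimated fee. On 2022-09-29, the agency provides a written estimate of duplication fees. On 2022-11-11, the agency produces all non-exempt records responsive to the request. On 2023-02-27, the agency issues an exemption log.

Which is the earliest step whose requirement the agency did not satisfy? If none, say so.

Step 1: 30 days after 2022-08-20 (when the request is received) is 2022-09-19; completed 2022-08-21, before the deadline.
Step 2: the window is 6–40 days after 2022-08-21 (when the acknowledgement is issued), so 2022-08-27 through 2022-09-30; done 2022-09-29 — within the window.
Step 3: the window is 20–44 days after 2022-10-09 (end of the 10-day response period, which began when the fee estimate is provided on 2022-09-29), so 2022-10-29 through 2022-11-22; done 2022-11-11 — within the window.
Step 4: 82 days after 2022-12-02 (end of the 21-day response period, which began when the non-exempt records are produced on 2022-11-11) is 2023-02-22; 2023-02-27 misses that deadline by 5 days.

Step 4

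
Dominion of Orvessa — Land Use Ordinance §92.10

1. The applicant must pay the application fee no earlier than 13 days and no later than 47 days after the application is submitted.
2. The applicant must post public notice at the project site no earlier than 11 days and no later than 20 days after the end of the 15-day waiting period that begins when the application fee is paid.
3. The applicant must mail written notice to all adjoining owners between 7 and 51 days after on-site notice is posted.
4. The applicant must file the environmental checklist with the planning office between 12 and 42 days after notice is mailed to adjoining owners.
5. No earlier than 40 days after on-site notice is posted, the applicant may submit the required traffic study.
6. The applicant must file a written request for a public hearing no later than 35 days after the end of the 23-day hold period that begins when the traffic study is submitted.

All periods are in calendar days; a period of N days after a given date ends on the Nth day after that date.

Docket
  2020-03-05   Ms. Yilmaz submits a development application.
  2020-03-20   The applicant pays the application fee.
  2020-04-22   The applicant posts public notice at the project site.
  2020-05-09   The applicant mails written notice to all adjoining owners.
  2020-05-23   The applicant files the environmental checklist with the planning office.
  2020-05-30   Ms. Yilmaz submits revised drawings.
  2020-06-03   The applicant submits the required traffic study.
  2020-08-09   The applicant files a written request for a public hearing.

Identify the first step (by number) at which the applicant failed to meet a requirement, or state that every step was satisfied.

(1) the permitted window runs from 2020-03-05 + 13 = 2020-03-18 to 2020-03-05 + 47 = 2020-04-21; done 2020-03-20 — within the window.
(2) the permitted window runs from 2020-04-04 + 11 = 2020-04-15 to 2020-04-04 + 20 = 2020-04-24; done 2020-04-22 — within the window.
(3) the permitted window runs from 2020-04-22 + 7 = 2020-04-29 to 2020-04-22 + 51 = 2020-06-12; done 2020-05-09 — within the window.
(4) the permitted window runs from 2020-05-09 + 12 = 2020-05-21 to 2020-05-09 + 42 = 2020-06-20; done 2020-05-23 — within the window.
(5) permitted from 2020-04-22 + 40 days = 2020-06-01 onward; 2020-06-03 is on or after that date.
(6) due by 2020-06-26 + 35 days = 2020-07-31; done 2020-08-09 — 9 days late.
No need to go further; step 6 was not satisfied.

Step 6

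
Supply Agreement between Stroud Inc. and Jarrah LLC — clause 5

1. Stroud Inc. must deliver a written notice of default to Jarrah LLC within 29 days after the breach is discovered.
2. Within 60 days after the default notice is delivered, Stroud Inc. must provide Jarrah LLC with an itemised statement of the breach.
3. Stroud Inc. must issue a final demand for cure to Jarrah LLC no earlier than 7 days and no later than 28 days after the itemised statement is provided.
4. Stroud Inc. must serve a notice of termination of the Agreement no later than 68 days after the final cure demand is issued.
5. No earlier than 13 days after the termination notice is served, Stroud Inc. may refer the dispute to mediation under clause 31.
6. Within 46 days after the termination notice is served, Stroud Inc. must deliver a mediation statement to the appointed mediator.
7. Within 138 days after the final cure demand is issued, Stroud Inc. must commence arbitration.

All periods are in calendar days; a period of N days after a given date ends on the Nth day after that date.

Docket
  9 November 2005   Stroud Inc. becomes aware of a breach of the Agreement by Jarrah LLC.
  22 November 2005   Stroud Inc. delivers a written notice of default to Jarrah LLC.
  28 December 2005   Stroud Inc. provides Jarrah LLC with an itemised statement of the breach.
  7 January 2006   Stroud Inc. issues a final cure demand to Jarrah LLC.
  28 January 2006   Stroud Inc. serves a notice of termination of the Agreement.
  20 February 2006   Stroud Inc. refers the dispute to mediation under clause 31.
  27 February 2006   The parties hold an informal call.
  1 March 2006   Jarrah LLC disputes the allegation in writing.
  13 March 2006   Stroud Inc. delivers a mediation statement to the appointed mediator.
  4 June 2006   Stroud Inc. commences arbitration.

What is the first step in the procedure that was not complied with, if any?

Step 7

Step 1: 29 days after 9 November 2005 (when the breach is discovered) is 8 December 2005; done 22 November 2005 — timely.
Step 2: 60 days after 22 November 2005 (when the default notice is delivered) is 21 January 2006; 28 December 2005 is within that limit.
Step 3: the window is 7–28 days after 28 December 2005 (when the itemised statement is provided), so 4 January 2006 through 25 January 2006; done 7 January 2006, which is between those dates.
Step 4: 68 days after 7 January 2006 (when the final cure demand is issued) is 16 March 2006; done 28 January 2006 — timely.
Step 5: the earliest permitted date is 13 days after 28 January 2006 (when the termination notice is served), i.e. 10 February 2006; done 20 February 2006, after the minimum wait.
Step 6: 46 days after 28 January 2006 (when the termination notice is served) is 15 March 2006; completed 13 March 2006, before the deadline.
Step 7: 138 days after 7 January 2006 (when the final cure demand is issued) is 25 May 2006; 4 June 2006 misses that deadline by 10 days.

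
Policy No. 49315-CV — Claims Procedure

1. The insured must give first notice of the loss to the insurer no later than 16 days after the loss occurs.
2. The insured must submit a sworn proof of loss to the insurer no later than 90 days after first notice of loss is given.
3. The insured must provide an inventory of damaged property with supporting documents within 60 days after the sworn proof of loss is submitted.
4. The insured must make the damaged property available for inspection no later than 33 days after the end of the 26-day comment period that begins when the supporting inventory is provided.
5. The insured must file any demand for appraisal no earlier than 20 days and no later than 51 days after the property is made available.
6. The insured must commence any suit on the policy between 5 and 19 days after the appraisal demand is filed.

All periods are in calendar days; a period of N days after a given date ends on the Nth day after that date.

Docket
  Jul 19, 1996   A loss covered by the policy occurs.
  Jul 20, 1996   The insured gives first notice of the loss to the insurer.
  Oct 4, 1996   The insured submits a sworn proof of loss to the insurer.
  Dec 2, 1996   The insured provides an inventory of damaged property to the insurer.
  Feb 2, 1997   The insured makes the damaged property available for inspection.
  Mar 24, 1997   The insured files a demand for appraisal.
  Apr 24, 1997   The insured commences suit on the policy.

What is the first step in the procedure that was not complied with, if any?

(1) due by Jul 19, 1996 + 16 days = Aug 4, 1996; done Jul 20, 1996 — timely.
(2) due by Jul 20, 1996 + 90 days = Oct 18, 1996; Oct 4, 1996 is within that limit.
(3) due by Oct 4, 1996 + 60 days = Dec 3, 1996; completed Dec 2, 1996, before the deadline.
(4) due by Dec 28, 1996 + 33 days = Jan 30, 1997; Feb 2, 1997 misses that deadline by 3 days.

Step 4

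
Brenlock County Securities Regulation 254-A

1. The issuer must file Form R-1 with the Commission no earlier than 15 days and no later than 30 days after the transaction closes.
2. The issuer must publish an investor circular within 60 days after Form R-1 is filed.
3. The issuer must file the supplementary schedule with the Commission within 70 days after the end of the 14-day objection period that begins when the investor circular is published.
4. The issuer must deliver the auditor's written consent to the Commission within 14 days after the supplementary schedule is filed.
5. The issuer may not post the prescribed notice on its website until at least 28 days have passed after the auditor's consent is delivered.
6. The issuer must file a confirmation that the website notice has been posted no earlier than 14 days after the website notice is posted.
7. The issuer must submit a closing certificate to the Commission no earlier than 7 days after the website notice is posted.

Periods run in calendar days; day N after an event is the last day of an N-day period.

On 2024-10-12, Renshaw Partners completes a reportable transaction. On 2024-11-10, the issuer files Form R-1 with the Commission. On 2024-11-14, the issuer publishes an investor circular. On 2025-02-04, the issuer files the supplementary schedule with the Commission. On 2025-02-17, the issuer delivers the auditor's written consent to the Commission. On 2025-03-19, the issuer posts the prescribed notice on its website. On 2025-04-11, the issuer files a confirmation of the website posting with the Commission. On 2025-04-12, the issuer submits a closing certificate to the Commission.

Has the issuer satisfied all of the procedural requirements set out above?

Step 1: the window is 15–30 days after 2024-10-12 (when the transaction closes), so 2024-10-27 through 2024-11-11; 2024-11-10 falls inside that range.
Step 2: 60 days after 2024-11-10 (when Form R-1 is filed) is 2025-01-09; done 2024-11-14 — timely.
Step 3: 70 days after 2024-11-28 (end of the 14-day objection period, which began when the investor circular is published on 2024-11-14) is 2025-02-06; 2025-02-04 is within that limit.
Step 4: 14 days after 2025-02-04 (when the supplementary schedule is filed) is 2025-02-18; done 2025-02-17 — timely.
Step 5: the earliest permitted date is 28 days after 2025-02-17 (when the auditor's consent is delivered), i.e. 2025-03-17; done 2025-03-19, after the minimum wait.
Step 6: the earliest permitted date is 14 days after 2025-03-19 (when the website notice is posted), i.e. 2025-04-02; done 2025-04-11 — permitted.
Step 7: the earliest permitted date is 7 days after 2025-03-19 (when the website notice is posted), i.e. 2025-03-26; 2025-04-12 is on or after that date.

Yes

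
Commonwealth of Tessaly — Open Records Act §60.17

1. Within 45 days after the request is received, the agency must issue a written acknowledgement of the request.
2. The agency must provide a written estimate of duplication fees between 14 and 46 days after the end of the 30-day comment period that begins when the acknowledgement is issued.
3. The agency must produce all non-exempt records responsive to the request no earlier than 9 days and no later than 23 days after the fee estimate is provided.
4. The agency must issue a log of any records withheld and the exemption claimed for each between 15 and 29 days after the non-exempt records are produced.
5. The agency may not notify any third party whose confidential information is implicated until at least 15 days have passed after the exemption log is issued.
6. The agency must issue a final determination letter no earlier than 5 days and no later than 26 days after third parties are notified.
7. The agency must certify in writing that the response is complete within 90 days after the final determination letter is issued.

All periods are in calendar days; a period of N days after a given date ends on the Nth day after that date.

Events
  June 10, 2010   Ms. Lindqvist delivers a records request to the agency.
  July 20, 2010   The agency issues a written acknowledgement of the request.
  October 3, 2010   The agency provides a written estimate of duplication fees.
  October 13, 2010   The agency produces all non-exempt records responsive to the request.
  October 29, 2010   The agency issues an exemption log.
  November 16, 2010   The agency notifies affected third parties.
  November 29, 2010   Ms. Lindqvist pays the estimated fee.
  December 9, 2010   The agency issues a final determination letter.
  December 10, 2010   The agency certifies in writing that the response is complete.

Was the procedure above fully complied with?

Yes

Step 1 — counting 45 days from June 10, 2010 (when the request is received) gives a deadline of July 25, 2010; July 20, 2010 is within that limit.
Step 2 — 14 and 46 days from August 19, 2010 (end of the 30-day comment period, which began when the acknowledgement is issued on July 20, 2010) are September 2, 2010 and October 4, 2010 respectively; October 3, 2010 falls inside that range.
Step 3 — 9 and 23 days from October 3, 2010 (when the fee estimate is provided) are October 12, 2010 and October 26, 2010 respectively; October 13, 2010 falls inside that range.
Step 4 — 15 and 29 days from October 13, 2010 (when the non-exempt records are produced) are October 28, 2010 and November 11, 2010 respectively; done October 29, 2010 — within the window.
Step 5 — must wait 15 days from October 29, 2010 (when the exemption log is issued), so not before November 13, 2010; done November 16, 2010, after the minimum wait.
Step 6 — 5 and 26 days from November 16, 2010 (when third parties are notified) are November 21, 2010 and December 12, 2010 respectively; December 9, 2010 falls inside that range.
Step 7 — counting 90 days from December 9, 2010 (when the final determination letter is issued) gives a deadline of March 9, 2011; completed December 10, 2010, before the deadline.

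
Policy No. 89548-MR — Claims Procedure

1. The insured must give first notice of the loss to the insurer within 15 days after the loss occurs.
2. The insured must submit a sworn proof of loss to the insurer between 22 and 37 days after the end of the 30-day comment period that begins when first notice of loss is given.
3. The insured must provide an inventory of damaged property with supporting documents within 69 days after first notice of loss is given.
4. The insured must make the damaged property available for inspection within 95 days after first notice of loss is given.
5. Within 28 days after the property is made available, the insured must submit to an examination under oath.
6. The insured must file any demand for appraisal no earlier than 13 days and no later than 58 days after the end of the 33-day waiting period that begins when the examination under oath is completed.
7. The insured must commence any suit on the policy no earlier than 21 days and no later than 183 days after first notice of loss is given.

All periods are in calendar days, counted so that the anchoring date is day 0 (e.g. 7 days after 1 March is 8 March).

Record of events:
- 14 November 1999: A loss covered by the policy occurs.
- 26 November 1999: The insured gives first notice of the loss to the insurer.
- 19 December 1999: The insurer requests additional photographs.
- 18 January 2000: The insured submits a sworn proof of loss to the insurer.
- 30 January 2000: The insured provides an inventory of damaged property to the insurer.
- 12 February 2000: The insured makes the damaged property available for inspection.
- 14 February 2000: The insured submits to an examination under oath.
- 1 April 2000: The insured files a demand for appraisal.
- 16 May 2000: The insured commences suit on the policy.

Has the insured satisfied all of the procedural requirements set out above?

Yes

Step 1: 15 days after 14 November 1999 (when the loss occurs) is 29 November 1999; 26 November 1999 is within that limit.
Step 2: the window is 22–37 days after 26 December 1999 (end of the 30-day comment period, which began when first notice of loss is given on 26 November 1999), so 17 January 2000 through 1 February 2000; done 18 January 2000 — within the window.
Step 3: 69 days after 26 November 1999 (when first notice of loss is given) is 3 February 2000; 30 January 2000 is within that limit.
Step 4: 95 days after 26 November 1999 (when first notice of loss is given) is 29 February 2000; done 12 February 2000 — timely.
Step 5: 28 days after 12 February 2000 (when the property is made available) is 11 March 2000; done 14 February 2000 — timely.
Step 6: the window is 13–58 days after 18 March 2000 (end of the 33-day waiting period, which began when the examination under oath is completed on 14 February 2000), so 31 March 2000 through 15 May 2000; 1 April 2000 falls inside that range.
Step 7: the window is 21–183 days after 26 November 1999 (when first notice of loss is given), so 17 December 1999 through 27 May 2000; 16 May 2000 falls inside that range.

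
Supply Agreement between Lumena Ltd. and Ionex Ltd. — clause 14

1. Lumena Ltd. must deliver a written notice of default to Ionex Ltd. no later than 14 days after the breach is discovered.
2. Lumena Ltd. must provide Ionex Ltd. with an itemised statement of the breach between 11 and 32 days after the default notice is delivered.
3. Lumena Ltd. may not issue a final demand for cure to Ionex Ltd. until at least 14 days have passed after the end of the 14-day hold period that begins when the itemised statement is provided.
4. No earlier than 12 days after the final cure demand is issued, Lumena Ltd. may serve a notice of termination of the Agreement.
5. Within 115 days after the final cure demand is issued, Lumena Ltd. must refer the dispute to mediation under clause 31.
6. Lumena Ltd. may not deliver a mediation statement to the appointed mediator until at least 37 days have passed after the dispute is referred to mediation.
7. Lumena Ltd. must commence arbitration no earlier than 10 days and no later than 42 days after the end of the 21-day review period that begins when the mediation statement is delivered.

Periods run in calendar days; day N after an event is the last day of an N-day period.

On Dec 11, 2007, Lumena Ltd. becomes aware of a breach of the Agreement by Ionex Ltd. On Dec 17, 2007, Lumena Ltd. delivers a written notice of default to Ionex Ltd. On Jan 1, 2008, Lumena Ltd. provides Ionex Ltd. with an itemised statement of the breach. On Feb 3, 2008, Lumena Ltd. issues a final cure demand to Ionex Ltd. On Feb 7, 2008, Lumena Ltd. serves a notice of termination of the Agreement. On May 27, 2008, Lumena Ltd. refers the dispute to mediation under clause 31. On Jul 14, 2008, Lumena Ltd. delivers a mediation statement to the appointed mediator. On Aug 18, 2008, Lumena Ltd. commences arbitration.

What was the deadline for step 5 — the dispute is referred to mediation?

Step 5 runs from Feb 3, 2008, when the final cure demand is issued. 115 days after Feb 3, 2008 is May 28, 2008.

May 28, 2008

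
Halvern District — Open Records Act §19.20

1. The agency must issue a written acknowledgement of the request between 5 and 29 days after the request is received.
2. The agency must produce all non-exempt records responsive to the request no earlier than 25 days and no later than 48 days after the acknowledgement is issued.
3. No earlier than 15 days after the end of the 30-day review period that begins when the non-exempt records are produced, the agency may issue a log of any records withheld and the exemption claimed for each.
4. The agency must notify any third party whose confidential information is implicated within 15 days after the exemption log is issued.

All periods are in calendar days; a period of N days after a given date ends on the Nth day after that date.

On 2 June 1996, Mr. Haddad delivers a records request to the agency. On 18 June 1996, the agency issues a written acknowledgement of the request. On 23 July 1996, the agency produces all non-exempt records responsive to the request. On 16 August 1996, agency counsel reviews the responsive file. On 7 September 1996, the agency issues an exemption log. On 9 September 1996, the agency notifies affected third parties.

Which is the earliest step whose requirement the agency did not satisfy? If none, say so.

None — every step was satisfied

Step 1: the window is 5–29 days after 2 June 1996 (when the request is received), so 7 June 1996 through 1 July 1996; 18 June 1996 falls inside that range.
Step 2: the window is 25–48 days after 18 June 1996 (when the acknowledgement is issued), so 13 July 1996 through 5 August 1996; done 23 July 1996, which is between those dates.
Step 3: the earliest permitted date is 15 days after 22 August 1996 (end of the 30-day review period, which began when the non-exempt records are produced on 23 July 1996), i.e. 6 September 1996; 7 September 1996 is on or after that date.
Step 4: 15 days after 7 September 1996 (when the exemption log is issued) is 22 September 1996; 9 September 1996 is within that limit.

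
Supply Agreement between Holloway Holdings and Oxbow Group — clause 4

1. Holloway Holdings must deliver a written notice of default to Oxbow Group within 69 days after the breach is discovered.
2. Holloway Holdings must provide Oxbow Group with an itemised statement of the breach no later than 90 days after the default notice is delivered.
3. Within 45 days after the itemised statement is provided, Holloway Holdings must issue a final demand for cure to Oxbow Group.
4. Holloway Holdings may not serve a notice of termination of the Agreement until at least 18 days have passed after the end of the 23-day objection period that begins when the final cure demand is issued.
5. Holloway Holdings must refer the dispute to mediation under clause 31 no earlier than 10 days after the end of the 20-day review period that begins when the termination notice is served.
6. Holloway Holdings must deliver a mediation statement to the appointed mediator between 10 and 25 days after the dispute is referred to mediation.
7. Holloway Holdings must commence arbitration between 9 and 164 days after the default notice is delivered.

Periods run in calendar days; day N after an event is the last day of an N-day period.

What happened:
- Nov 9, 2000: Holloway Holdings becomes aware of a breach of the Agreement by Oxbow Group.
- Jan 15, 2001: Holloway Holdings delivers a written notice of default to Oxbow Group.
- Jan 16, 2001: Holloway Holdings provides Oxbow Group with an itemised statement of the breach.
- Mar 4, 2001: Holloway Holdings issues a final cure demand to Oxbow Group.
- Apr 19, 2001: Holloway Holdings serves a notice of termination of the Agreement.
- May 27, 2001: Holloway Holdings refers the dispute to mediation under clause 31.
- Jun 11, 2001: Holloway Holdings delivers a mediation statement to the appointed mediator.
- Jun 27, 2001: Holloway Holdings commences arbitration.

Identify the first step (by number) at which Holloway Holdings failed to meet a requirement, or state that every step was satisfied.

Step 3

(1) due by Nov 9, 2000 + 69 days = Jan 17, 2001; Jan 15, 2001 is within that limit.
(2) due by Jan 15, 2001 + 90 days = Apr 15, 2001; done Jan 16, 2001 — timely.
(3) due by Jan 16, 2001 + 45 days = Mar 2, 2001; Mar 4, 2001 misses that deadline by 2 days.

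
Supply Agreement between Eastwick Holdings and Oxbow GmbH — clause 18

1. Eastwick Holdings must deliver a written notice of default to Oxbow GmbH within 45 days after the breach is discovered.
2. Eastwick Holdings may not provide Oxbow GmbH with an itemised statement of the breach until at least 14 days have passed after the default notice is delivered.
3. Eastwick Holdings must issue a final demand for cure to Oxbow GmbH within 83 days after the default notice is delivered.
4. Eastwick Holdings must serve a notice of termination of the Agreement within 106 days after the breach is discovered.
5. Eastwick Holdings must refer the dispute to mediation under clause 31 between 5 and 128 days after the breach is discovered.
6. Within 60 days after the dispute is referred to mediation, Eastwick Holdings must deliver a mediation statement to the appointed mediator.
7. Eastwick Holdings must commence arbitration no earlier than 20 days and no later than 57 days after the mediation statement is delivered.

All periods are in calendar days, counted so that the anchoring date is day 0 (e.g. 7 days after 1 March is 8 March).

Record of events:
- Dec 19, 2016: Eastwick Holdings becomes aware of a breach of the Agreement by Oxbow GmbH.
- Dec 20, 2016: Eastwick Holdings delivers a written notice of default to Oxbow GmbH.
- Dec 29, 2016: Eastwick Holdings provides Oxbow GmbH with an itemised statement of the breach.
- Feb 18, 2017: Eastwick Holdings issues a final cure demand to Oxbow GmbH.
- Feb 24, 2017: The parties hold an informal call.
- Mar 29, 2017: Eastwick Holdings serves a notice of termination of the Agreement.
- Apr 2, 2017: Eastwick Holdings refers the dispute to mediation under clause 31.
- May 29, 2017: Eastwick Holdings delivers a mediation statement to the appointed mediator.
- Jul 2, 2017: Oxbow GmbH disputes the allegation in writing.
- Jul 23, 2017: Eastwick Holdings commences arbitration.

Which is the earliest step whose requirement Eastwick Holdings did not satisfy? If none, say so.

Step 2

Step 1 — counting 45 days from Dec 19, 2016 (when the breach is discovered) gives a deadline of Feb 2, 2017; completed Dec 20, 2016, before the deadline.
Step 2 — must wait 14 days from Dec 20, 2016 (when the default notice is delivered), so not before Jan 3, 2017; Dec 29, 2016 is 5 days before the earliest permitted date.
The analysis stops there.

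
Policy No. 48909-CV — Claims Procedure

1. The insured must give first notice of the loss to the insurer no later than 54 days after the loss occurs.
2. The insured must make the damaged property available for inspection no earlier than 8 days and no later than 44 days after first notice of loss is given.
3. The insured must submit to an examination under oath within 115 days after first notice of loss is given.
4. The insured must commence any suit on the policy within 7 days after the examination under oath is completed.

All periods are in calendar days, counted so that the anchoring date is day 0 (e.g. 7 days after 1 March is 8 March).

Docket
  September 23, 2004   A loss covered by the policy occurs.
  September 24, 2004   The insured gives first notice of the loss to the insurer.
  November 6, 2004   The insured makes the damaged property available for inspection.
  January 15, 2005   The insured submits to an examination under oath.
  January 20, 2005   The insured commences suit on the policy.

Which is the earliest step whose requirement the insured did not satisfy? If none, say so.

(1) due by September 23, 2004 + 54 days = November 16, 2004; September 24, 2004 is within that limit.
(2) the permitted window runs from September 24, 2004 + 8 = October 2, 2004 to September 24, 2004 + 44 = November 7, 2004; done November 6, 2004 — within the window.
(3) due by September 24, 2004 + 115 days = January 17, 2005; done January 15, 2005 — timely.
(4) due by January 15, 2005 + 7 days = January 22, 2005; done January 20, 2005 — timely.

None — every step was satisfied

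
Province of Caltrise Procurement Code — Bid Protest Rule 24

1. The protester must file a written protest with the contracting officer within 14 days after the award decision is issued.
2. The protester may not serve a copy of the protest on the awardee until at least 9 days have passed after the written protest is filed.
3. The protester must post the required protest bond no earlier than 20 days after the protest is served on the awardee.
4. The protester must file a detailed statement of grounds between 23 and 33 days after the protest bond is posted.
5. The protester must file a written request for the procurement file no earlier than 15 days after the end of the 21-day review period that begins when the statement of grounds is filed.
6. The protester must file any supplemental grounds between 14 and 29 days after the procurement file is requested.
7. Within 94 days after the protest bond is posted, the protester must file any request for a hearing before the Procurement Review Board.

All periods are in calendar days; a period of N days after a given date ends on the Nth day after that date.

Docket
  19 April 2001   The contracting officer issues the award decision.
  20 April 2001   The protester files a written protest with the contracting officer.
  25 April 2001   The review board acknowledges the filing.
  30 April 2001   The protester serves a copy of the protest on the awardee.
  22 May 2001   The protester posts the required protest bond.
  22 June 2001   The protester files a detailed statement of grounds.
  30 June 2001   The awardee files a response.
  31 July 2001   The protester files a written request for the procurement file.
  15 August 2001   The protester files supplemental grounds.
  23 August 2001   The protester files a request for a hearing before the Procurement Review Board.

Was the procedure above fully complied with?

Step 1: 14 days after 19 April 2001 (when the award decision is issued) is 3 May 2001; 20 April 2001 is within that limit.
Step 2: the earliest permitted date is 9 days after 20 April 2001 (when the written protest is filed), i.e. 29 April 2001; done 30 April 2001 — permitted.
Step 3: the earliest permitted date is 20 days after 30 April 2001 (when the protest is served on the awardee), i.e. 20 May 2001; 22 May 2001 is on or after that date.
Step 4: the window is 23–33 days after 22 May 2001 (when the protest bond is posted), so 14 June 2001 through 24 June 2001; done 22 June 2001 — within the window.
Step 5: the earliest permitted date is 15 days after 13 July 2001 (end of the 21-day review period, which began when the statement of grounds is filed on 22 June 2001), i.e. 28 July 2001; done 31 July 2001 — permitted.
Step 6: the window is 14–29 days after 31 July 2001 (when the procurement file is requested), so 14 August 2001 through 29 August 2001; done 15 August 2001, which is between those dates.
Step 7: 94 days after 22 May 2001 (when the protest bond is posted) is 24 August 2001; 23 August 2001 is within that limit.

Yes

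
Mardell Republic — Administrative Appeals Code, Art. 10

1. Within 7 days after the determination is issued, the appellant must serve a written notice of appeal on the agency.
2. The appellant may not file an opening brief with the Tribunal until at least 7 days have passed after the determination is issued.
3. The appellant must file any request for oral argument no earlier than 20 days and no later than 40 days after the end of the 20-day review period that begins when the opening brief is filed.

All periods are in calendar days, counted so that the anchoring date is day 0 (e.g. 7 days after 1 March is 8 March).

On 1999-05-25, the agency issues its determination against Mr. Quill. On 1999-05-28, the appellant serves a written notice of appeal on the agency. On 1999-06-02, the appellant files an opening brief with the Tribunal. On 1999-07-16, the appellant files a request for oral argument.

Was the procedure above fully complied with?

(1) due by 1999-05-25 + 7 days = 1999-06-01; 1999-05-28 is within that limit.
(2) permitted from 1999-05-25 + 7 days = 1999-06-01 onward; done 1999-06-02 — permitted.
(3) the permitted window runs from 1999-06-22 + 20 = 1999-07-12 to 1999-06-22 + 40 = 1999-08-01; 1999-07-16 falls inside that range.

Yes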